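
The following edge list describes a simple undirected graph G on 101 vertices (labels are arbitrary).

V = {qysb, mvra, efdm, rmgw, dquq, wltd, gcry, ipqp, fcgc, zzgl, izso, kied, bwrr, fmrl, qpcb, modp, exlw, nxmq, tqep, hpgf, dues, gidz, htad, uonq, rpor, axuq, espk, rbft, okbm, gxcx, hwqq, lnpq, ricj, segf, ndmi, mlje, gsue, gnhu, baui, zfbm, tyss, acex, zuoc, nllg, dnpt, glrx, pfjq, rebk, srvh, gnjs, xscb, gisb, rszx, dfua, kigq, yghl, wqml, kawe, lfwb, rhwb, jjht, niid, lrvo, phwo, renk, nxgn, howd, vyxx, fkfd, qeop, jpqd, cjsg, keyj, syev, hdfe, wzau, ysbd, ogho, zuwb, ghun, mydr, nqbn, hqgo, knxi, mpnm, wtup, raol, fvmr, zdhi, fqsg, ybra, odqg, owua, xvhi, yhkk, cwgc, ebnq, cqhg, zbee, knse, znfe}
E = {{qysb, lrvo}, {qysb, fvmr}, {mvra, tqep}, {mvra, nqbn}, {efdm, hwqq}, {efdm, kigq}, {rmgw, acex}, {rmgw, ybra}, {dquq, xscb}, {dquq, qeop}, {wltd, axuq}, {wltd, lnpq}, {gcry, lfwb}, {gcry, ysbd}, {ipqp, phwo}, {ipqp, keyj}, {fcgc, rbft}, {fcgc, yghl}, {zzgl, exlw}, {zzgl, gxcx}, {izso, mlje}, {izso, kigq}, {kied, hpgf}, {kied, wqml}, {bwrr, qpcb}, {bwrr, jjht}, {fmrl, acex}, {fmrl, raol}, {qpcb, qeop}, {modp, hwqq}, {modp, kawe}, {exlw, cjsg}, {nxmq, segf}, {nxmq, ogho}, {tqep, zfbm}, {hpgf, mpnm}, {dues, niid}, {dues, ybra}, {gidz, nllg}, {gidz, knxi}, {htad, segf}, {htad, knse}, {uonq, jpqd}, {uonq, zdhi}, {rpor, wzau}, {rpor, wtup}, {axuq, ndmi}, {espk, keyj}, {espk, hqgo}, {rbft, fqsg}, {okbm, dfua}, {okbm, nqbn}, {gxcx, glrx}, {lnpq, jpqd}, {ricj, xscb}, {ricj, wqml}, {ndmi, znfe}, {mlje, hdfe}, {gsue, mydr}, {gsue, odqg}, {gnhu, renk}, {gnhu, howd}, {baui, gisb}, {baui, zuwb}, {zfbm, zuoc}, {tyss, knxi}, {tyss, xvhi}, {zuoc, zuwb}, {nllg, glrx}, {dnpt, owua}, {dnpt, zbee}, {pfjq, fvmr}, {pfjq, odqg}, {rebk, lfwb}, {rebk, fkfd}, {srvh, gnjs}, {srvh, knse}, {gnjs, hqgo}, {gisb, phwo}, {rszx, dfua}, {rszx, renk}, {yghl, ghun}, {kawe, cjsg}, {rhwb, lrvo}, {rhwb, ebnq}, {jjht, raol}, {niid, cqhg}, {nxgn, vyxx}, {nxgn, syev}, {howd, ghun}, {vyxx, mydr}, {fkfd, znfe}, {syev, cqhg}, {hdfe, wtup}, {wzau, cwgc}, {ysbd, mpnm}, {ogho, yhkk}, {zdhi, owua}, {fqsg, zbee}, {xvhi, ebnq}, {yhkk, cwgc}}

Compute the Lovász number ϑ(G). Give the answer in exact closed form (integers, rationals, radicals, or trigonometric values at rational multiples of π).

deg(ricj) = 2; N(ricj) = {xscb, wqml}.
deg(zuoc) = 2; N(zuoc) = {zfbm, zuwb}.
N(srvh) = {gnjs, knse}, |N(srvh)| = 2.
deg(hqgo) = 2; N(hqgo) = {espk, gnjs}.
Regular of degree 2 on 101 vertices: the odd cycle C_{101}.
A has 51 distinct eigenvalues ≈ [2.0, 1.996, 1.985, 1.965, 1.938, 1.904, 1.862, 1.813, 1.757, 1.695, 1.625, 1.55, 1.468, 1.381, 1.288, 1.191, 1.088, 0.982, 0.872, 0.758, 0.642, 0.523, 0.402, 0.279, 0.155, 0.031, -0.093, -0.217, -0.34, -0.462, -0.582, -0.7, -0.815, -0.927, -1.036, -1.14, -1.24, -1.335, -1.425, -1.51, -1.588, -1.661, -1.727, -1.786, -1.839, -1.884, -1.922, -1.953, -1.976, -1.991, -1.999].
Lovász (edge-transitive): ϑ = −101·(-2*cos(pi/101))/((2)−(-2*cos(pi/101))) = 101*cos(pi/101)/(cos(pi/101) + 1).
≈ 50.487783 (to 6 d.p.).
α=50, χ(Ḡ)=51; ϑ=101*cos(pi/101)/(cos(pi/101) + 1) lies between (both strict).

101*cos(pi/101)/(cos(pi/101) + 1)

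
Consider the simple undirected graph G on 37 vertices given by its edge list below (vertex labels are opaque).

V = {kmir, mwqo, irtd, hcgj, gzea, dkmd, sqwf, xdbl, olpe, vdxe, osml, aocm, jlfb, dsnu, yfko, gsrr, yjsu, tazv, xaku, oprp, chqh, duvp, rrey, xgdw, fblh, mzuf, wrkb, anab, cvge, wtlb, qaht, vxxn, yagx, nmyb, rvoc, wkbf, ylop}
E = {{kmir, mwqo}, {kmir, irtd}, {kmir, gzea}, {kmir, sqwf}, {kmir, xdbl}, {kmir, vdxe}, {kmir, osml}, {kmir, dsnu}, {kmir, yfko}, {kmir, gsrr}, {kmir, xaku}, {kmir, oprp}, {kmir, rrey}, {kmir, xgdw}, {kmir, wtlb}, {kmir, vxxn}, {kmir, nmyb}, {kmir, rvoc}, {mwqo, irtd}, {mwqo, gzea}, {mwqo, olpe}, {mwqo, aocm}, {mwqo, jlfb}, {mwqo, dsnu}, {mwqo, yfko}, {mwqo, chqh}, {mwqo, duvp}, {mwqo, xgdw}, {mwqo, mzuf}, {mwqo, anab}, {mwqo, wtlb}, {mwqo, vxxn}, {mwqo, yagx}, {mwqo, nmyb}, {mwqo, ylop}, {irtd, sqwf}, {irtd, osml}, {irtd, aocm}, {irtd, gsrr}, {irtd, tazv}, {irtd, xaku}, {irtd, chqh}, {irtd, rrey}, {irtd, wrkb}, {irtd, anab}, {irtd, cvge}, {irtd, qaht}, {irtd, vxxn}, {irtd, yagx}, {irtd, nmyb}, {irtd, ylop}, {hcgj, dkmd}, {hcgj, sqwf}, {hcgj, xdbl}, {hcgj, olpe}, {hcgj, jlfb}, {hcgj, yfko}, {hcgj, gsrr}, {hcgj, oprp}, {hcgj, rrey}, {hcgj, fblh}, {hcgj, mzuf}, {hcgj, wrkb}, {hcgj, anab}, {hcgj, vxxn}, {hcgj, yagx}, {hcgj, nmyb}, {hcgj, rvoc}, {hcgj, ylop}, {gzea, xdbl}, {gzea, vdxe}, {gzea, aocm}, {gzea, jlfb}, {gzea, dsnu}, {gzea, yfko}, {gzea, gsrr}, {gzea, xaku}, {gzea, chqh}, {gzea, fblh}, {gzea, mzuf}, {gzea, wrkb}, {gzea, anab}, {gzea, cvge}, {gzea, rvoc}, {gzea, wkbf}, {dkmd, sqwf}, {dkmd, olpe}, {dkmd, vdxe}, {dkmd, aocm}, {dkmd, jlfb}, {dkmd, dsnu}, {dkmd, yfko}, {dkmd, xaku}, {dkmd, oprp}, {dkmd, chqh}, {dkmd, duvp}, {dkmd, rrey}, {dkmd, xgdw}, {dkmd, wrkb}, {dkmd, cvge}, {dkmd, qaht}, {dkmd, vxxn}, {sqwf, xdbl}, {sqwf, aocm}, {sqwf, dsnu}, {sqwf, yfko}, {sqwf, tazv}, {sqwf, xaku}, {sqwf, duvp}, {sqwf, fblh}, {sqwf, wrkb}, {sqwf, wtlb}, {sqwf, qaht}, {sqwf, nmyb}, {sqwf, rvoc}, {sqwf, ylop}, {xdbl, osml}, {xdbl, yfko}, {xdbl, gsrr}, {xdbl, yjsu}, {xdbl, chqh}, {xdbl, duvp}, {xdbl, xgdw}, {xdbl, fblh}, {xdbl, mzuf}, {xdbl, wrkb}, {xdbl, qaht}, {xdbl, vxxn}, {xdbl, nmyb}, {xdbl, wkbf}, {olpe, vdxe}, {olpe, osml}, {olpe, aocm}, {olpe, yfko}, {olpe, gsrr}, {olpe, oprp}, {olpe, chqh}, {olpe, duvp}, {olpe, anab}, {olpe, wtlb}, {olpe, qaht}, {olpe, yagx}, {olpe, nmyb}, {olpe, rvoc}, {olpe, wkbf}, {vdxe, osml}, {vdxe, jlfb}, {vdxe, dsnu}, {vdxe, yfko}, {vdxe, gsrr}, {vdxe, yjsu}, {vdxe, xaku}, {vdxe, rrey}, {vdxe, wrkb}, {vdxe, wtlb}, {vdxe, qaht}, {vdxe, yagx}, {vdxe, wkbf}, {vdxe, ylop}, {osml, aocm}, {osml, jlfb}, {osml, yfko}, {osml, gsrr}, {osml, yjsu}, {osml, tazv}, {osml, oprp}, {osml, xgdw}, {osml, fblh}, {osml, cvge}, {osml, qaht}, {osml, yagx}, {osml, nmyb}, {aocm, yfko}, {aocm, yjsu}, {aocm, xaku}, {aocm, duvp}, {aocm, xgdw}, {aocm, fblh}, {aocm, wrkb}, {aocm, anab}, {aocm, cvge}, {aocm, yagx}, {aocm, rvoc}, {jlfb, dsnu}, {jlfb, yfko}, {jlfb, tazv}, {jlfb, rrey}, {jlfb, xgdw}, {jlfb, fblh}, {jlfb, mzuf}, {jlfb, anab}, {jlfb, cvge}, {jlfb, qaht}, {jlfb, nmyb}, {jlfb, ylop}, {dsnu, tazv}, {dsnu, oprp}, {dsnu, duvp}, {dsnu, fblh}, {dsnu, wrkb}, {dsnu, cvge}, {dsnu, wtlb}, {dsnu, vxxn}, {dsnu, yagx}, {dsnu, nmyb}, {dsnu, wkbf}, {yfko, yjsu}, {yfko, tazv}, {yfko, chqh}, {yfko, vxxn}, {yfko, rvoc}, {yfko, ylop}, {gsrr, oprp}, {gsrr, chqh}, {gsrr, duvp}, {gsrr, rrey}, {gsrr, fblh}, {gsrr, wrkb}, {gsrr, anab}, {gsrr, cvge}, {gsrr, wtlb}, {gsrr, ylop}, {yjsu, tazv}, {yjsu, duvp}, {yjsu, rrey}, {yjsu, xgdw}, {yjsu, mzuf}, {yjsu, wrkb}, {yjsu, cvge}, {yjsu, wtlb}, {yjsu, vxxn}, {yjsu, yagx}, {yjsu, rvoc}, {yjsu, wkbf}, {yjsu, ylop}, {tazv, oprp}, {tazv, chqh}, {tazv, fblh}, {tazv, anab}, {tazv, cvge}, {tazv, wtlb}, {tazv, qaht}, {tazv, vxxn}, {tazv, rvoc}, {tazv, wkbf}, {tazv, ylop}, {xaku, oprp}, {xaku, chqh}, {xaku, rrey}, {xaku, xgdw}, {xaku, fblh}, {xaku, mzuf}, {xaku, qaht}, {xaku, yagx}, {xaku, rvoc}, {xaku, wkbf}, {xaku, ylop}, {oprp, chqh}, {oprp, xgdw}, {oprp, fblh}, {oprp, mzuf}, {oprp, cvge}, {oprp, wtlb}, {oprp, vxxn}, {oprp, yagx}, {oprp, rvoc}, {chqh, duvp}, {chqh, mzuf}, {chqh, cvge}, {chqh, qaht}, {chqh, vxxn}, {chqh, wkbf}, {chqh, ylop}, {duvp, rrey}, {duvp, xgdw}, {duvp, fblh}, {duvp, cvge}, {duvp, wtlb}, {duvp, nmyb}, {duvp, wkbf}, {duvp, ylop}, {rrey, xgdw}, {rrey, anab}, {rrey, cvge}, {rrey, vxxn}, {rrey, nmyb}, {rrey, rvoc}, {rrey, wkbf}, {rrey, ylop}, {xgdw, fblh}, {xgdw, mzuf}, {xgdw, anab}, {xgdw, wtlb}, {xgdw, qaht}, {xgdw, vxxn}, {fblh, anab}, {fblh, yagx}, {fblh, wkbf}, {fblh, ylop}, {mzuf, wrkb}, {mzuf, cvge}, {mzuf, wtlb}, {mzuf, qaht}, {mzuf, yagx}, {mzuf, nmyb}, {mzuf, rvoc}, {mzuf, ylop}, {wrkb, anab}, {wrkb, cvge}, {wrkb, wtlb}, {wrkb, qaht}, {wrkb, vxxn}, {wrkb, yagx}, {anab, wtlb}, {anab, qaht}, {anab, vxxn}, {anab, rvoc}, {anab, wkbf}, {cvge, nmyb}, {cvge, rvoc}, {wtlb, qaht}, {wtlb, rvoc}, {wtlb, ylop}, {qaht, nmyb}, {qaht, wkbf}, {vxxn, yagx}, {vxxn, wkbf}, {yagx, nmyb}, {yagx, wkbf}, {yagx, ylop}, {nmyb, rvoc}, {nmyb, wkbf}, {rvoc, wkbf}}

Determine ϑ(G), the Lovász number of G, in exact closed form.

deg(hcgj) = 18; N(hcgj) = {dkmd, sqwf, xdbl, olpe, jlfb, yfko, gsrr, oprp, rrey, fblh, mzuf, wrkb, anab, vxxn, yagx, nmyb, rvoc, ylop}.
N(ylop) = {mwqo, irtd, hcgj, sqwf, vdxe, jlfb, yfko, gsrr, yjsu, tazv, xaku, chqh, duvp, rrey, fblh, mzuf, wtlb, yagx}, |N(ylop)| = 18.
N(yfko) = {kmir, mwqo, hcgj, gzea, dkmd, sqwf, xdbl, olpe, vdxe, osml, aocm, jlfb, yjsu, tazv, chqh, vxxn, rvoc, ylop}, |N(yfko)| = 18.
deg(cvge) = 18; N(cvge) = {irtd, gzea, dkmd, osml, aocm, jlfb, dsnu, gsrr, yjsu, tazv, oprp, chqh, duvp, rrey, mzuf, wrkb, nmyb, rvoc}.
37-vertex 18-regular graph: strongly regular (37,18,8,9).
The 3 distinct eigenvalues: [18.0, 2.54138, -3.54138].
Lovász (edge-transitive): ϑ = −37·(-sqrt(37)/2 - 1/2)/((18)−(-sqrt(37)/2 - 1/2)) = sqrt(37).
ϑ(G) ≈ 6.08276.

sqrt(37)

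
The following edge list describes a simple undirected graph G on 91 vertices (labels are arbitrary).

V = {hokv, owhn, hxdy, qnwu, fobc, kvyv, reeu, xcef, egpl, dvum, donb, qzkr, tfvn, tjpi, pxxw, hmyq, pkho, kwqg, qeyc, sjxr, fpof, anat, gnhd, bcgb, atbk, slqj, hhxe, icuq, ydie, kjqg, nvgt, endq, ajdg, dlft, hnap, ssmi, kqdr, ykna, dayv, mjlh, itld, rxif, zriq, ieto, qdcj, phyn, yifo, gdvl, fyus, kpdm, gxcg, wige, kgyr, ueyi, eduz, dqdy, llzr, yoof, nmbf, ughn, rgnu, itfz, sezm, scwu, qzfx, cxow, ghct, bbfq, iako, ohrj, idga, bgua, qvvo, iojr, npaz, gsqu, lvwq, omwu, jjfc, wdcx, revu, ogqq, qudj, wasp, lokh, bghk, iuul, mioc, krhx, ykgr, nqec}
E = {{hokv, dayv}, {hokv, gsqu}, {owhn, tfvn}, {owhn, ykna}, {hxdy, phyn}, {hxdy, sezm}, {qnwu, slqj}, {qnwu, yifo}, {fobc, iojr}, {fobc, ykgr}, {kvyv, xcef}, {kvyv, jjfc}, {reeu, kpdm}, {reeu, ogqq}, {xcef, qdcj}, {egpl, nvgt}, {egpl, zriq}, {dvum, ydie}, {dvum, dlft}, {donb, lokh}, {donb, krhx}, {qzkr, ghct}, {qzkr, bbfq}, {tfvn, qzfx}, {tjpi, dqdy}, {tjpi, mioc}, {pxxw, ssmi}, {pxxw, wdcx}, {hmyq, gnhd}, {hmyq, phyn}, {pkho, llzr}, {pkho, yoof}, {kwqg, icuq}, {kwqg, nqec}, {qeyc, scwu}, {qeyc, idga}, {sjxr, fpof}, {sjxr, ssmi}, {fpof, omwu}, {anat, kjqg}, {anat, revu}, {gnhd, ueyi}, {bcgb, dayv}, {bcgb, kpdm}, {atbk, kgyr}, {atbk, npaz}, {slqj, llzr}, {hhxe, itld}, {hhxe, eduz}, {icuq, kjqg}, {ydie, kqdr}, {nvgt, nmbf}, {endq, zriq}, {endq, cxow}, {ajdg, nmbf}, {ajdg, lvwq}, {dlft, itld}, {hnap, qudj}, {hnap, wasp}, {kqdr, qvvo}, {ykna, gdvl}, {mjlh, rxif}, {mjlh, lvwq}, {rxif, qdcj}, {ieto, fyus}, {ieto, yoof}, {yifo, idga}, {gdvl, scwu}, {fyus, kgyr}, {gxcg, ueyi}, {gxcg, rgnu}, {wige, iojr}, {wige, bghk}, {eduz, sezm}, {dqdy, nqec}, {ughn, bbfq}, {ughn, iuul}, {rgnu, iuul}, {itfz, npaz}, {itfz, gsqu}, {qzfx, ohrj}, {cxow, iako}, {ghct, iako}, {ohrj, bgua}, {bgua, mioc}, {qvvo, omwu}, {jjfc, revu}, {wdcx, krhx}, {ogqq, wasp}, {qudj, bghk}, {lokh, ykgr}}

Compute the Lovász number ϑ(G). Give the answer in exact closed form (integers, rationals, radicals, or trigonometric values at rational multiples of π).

Vertex atbk has 2 neighbors: kgyr, npaz.
deg(reeu) = 2; N(reeu) = {kpdm, ogqq}.
Vertex tjpi has 2 neighbors: dqdy, mioc.
deg(fobc) = 2; N(fobc) = {iojr, ykgr}.
2-regular, N=91; a single 91-cycle (edge-transitive).
A has 46 distinct eigenvalues ≈ [2.0, 1.9952, 1.981, 1.9572, 1.9242, 1.882, 1.8308, 1.7709, 1.7026, 1.6261, 1.5419, 1.4504, 1.3519, 1.247, 1.1361, 1.0199, 0.8987, 0.7733, 0.6442, 0.5121, 0.3775, 0.2411, 0.1035, -0.0345, -0.1724, -0.3095, -0.445, -0.5785, -0.7092, -0.8365, -0.9599, -1.0786, -1.1923, -1.3002, -1.402, -1.497, -1.585, -1.6653, -1.7378, -1.8019, -1.8575, -1.9042, -1.9419, -1.9703, -1.9893, -1.9988].
λ_max=2, λ_min=-2*cos(pi/91); ϑ = −91·λ_min/(λ_max−λ_min) = 91*cos(pi/91)/(cos(pi/91) + 1).
Numerically 45.48644.
α=45, χ(Ḡ)=46; ϑ=91*cos(pi/91)/(cos(pi/91) + 1) lies between (both strict).

91*cos(pi/91)/(cos(pi/91) + 1)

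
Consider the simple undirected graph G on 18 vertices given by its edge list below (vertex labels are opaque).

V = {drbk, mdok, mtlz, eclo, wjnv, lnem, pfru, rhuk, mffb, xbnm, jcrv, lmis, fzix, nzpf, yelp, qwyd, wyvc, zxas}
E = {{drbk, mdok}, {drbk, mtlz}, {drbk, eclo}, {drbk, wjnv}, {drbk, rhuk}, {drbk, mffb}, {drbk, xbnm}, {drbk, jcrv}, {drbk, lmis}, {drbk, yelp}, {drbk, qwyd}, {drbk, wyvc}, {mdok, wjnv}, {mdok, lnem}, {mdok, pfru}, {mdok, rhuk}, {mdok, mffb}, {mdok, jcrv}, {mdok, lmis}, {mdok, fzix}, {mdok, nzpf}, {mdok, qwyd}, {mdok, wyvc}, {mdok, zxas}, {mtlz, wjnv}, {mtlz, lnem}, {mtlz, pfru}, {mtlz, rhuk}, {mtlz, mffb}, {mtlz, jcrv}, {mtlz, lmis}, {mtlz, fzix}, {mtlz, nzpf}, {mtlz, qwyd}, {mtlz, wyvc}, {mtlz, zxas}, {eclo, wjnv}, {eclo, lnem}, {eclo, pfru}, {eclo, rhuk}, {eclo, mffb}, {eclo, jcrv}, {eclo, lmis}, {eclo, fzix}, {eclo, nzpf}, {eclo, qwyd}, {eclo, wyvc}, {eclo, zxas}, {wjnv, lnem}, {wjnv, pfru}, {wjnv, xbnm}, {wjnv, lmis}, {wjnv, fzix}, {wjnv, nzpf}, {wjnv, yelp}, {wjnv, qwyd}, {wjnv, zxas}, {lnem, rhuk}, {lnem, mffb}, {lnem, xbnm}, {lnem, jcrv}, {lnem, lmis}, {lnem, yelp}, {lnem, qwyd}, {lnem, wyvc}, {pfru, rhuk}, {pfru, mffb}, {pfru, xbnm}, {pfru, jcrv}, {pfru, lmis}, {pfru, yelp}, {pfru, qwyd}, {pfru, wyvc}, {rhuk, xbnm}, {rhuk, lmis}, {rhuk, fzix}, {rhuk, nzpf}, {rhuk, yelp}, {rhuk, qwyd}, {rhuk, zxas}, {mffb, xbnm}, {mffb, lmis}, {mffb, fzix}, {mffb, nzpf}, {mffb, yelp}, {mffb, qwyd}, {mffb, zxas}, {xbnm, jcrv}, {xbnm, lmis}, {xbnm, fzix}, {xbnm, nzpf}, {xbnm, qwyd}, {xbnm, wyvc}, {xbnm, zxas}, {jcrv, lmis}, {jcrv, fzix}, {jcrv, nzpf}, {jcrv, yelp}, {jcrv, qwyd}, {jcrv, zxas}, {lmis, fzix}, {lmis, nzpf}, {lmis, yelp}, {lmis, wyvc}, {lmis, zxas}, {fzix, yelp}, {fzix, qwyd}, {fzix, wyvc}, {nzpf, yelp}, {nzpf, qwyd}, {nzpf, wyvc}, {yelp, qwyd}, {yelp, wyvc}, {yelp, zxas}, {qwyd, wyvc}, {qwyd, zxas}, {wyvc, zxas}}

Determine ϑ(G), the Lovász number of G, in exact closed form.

Vertex lmis has 16 neighbors: drbk, mdok, mtlz, eclo, wjnv, lnem, pfru, rhuk, mffb, xbnm, jcrv, fzix, nzpf, yelp, wyvc, zxas.
Vertex drbk has 12 neighbors: mdok, mtlz, eclo, wjnv, rhuk, mffb, xbnm, jcrv, lmis, yelp, qwyd, wyvc.
N(xbnm) = {drbk, wjnv, lnem, pfru, rhuk, mffb, jcrv, lmis, fzix, nzpf, qwyd, wyvc, zxas}, |N(xbnm)| = 13.
deg(mffb) = 13; N(mffb) = {drbk, mdok, mtlz, eclo, lnem, pfru, xbnm, lmis, fzix, nzpf, yelp, qwyd, zxas}.
Complete 4-partite, parts [6, 5, 5, 2]: perfect, ϑ = α = 6.
= 6.00000… (decimal).
Lovász sandwich 6 ≤ 6 ≤ 6: collapsed.

6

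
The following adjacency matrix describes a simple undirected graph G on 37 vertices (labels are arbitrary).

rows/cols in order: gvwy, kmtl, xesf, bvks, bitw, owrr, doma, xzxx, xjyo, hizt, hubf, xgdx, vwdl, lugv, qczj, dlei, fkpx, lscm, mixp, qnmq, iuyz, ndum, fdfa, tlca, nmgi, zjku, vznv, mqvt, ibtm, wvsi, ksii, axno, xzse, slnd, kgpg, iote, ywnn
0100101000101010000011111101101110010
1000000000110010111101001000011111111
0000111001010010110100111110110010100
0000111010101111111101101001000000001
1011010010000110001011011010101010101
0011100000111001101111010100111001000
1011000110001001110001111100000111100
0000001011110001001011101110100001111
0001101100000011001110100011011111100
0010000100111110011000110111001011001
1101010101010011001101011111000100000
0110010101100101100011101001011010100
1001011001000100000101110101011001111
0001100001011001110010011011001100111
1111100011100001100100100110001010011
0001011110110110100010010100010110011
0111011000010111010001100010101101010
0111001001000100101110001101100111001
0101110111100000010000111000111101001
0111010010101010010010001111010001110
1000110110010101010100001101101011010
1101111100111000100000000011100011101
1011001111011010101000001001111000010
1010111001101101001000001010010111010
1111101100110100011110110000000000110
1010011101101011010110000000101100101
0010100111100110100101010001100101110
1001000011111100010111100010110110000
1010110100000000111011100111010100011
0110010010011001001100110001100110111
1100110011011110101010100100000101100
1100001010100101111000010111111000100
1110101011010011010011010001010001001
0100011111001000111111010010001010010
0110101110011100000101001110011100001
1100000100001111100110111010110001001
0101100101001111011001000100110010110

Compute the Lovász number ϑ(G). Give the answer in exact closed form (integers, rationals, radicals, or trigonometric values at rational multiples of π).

sqrt(37)

Vertex xgdx has 18 neighbors: kmtl, xesf, owrr, xzxx, hizt, hubf, lugv, dlei, fkpx, iuyz, ndum, fdfa, nmgi, mqvt, wvsi, ksii, xzse, kgpg.
N(iuyz) = {gvwy, bitw, owrr, xzxx, xjyo, xgdx, lugv, dlei, lscm, qnmq, nmgi, zjku, mqvt, ibtm, ksii, xzse, slnd, iote}, |N(iuyz)| = 18.
Vertex ywnn has 18 neighbors: kmtl, bvks, bitw, xzxx, hizt, vwdl, lugv, qczj, dlei, lscm, mixp, ndum, zjku, ibtm, wvsi, xzse, kgpg, iote.
deg(kmtl) = 18; N(kmtl) = {gvwy, hubf, xgdx, qczj, fkpx, lscm, mixp, qnmq, ndum, nmgi, wvsi, ksii, axno, xzse, slnd, kgpg, iote, ywnn}.
deg(v) = 18 for all v (|V|=37); strongly regular (37,18,8,9).
The 3 distinct eigenvalues: [18.0, 2.541, -3.541].
With N=37: ϑ(G) = 37·(-(-sqrt(37)/2 - 1/2))/(18−(-sqrt(37)/2 - 1/2)) = sqrt(37).
ϑ(G) ≈ 6.0827625.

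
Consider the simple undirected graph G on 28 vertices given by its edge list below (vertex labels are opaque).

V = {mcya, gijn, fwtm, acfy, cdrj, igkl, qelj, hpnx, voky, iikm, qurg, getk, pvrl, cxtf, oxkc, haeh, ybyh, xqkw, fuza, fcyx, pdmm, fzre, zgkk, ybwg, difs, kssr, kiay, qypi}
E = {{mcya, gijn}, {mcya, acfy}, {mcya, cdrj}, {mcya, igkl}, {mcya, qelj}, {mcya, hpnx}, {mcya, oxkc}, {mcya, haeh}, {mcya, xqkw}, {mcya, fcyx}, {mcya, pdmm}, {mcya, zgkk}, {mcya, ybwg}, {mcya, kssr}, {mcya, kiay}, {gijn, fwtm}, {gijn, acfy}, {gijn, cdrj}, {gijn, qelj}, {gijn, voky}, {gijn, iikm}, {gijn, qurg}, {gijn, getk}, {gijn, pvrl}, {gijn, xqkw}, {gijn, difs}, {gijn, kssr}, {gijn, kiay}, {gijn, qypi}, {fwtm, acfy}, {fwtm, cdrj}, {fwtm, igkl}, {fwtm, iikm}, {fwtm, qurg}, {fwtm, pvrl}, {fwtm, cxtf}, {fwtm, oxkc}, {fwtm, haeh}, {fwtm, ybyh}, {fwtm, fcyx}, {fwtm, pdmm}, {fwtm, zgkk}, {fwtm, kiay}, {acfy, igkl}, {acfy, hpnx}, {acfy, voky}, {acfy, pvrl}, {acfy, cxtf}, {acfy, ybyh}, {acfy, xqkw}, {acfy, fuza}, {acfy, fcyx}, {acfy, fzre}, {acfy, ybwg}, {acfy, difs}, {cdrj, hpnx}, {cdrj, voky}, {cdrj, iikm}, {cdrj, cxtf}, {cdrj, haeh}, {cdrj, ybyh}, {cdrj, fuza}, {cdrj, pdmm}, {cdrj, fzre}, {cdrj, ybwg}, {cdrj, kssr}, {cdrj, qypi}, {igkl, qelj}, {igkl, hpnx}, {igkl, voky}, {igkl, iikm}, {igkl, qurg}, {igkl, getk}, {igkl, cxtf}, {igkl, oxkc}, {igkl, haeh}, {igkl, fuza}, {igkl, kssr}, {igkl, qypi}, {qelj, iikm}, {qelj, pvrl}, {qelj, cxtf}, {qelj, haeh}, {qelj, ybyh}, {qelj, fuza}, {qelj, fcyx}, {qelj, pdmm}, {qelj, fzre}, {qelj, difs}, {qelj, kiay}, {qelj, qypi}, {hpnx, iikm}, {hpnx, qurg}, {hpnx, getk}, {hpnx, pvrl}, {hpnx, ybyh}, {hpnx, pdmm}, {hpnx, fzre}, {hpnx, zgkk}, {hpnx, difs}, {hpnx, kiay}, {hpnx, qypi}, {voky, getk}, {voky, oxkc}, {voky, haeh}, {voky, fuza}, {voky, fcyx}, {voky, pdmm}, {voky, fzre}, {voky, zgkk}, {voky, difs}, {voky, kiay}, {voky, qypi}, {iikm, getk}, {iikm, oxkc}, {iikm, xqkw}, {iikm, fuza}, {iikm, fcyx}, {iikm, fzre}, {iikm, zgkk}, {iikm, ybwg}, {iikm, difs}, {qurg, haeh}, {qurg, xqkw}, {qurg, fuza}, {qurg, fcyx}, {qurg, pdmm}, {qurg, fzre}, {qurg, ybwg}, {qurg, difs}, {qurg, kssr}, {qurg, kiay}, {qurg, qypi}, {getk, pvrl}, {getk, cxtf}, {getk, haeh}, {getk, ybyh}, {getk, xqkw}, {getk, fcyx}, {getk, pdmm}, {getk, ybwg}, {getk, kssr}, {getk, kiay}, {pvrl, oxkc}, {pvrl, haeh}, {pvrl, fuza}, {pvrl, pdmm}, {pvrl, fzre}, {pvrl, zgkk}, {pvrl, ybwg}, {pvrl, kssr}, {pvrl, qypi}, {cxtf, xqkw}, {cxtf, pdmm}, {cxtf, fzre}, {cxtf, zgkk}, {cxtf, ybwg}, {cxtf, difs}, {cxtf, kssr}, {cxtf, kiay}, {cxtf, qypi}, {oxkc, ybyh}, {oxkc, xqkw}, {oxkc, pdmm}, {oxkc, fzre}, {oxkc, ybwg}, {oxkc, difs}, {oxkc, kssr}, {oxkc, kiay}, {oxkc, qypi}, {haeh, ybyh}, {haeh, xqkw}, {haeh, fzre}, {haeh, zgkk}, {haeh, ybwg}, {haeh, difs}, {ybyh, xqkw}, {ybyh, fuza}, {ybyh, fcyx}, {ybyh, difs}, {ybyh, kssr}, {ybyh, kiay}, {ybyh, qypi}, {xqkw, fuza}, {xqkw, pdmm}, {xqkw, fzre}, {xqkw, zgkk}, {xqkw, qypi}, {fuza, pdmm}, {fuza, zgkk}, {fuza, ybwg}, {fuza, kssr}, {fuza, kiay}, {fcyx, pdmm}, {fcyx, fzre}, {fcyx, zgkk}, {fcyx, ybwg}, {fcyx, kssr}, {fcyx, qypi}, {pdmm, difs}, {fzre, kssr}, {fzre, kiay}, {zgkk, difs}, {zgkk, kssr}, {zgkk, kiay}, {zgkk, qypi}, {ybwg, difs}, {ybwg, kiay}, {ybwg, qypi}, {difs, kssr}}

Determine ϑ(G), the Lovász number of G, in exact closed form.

7

deg(gijn) = 15; N(gijn) = {mcya, fwtm, acfy, cdrj, qelj, voky, iikm, qurg, getk, pvrl, xqkw, difs, kssr, kiay, qypi}.
deg(iikm) = 15; N(iikm) = {gijn, fwtm, cdrj, igkl, qelj, hpnx, getk, oxkc, xqkw, fuza, fcyx, fzre, zgkk, ybwg, difs}.
N(fuza) = {acfy, cdrj, igkl, qelj, voky, iikm, qurg, pvrl, ybyh, xqkw, pdmm, zgkk, ybwg, kssr, kiay}, |N(fuza)| = 15.
N(xqkw) = {mcya, gijn, acfy, iikm, qurg, getk, cxtf, oxkc, haeh, ybyh, fuza, pdmm, fzre, zgkk, qypi}, |N(xqkw)| = 15.
Regular of degree 15 on 28 vertices: this is K(8,2), the Kneser graph.
Distinct eigenvalues (to 3 d.p.): [15.0, 1.0, -5.0].
λ_max=15, λ_min=-5; ϑ = −28·λ_min/(λ_max−λ_min) = 7.
= 7.000000000… (decimal).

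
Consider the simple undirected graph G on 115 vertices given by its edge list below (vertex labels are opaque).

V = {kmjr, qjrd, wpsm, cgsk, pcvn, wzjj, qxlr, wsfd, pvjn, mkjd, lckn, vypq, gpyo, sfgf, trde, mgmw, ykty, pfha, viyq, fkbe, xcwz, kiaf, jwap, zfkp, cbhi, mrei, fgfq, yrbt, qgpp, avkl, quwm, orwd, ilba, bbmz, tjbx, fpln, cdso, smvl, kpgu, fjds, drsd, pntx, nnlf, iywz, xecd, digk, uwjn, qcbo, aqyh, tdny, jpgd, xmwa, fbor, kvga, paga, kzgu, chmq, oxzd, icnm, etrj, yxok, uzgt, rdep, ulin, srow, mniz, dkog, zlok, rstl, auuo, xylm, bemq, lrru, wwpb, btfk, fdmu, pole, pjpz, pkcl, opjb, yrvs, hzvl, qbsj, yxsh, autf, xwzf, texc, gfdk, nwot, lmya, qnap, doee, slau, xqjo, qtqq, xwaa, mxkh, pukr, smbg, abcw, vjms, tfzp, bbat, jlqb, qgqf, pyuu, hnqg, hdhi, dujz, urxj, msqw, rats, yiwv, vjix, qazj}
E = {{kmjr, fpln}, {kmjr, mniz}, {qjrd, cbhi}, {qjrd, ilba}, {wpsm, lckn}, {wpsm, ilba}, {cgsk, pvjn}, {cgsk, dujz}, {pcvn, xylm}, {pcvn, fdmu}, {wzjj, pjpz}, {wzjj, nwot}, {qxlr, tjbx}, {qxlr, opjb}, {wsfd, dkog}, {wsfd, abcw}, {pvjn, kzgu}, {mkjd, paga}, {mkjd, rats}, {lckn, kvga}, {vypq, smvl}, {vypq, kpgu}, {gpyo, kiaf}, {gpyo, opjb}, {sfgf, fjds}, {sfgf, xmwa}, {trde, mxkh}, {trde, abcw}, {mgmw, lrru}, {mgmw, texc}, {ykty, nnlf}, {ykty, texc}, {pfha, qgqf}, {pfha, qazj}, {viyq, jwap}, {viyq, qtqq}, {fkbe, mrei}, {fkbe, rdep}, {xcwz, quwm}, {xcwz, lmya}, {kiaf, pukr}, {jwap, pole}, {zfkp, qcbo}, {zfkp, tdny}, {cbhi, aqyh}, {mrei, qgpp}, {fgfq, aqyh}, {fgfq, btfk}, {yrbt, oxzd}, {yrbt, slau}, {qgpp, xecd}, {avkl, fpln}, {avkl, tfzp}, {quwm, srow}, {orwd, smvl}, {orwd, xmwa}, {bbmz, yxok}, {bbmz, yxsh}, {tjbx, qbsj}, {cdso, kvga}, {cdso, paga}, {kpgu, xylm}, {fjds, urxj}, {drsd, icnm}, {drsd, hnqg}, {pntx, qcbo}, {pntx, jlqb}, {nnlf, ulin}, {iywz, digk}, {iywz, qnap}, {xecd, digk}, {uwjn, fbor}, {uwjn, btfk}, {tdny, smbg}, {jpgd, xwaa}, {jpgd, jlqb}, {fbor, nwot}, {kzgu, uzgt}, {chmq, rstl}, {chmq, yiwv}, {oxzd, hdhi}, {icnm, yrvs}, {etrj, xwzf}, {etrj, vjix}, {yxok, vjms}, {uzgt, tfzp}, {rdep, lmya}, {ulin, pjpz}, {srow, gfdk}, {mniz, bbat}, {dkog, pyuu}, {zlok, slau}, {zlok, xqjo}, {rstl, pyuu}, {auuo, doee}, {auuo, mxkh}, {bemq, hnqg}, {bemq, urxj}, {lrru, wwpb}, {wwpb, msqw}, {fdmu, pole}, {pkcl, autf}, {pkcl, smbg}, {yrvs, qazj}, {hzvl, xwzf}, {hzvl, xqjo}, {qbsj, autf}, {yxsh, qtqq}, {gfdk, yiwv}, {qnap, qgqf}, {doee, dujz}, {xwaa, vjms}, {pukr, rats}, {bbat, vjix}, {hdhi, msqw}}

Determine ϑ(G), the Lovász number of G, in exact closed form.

115*cos(pi/115)/(cos(pi/115) + 1)

N(btfk) = {fgfq, uwjn}, |N(btfk)| = 2.
N(vjms) = {yxok, xwaa}, |N(vjms)| = 2.
Vertex msqw has 2 neighbors: wwpb, hdhi.
N(sfgf) = {fjds, xmwa}, |N(sfgf)| = 2.
Every vertex has degree 2 (N=115); a single 115-cycle (edge-transitive).
Distinct eigenvalues (to 4 d.p.): [2.0, 1.997, 1.9881, 1.9732, 1.9524, 1.9258, 1.8935, 1.8555, 1.812, 1.763, 1.7088, 1.6495, 1.5853, 1.5164, 1.4429, 1.3651, 1.2832, 1.1976, 1.1083, 1.0157, 0.9201, 0.8218, 0.721, 0.618, 0.5132, 0.4069, 0.2994, 0.1909, 0.0819, -0.0273, -0.1365, -0.2452, -0.3533, -0.4602, -0.5658, -0.6698, -0.7717, -0.8713, -0.9683, -1.0624, -1.1534, -1.2409, -1.3247, -1.4045, -1.4802, -1.5514, -1.618, -1.6798, -1.7366, -1.7882, -1.8344, -1.8752, -1.9104, -1.9399, -1.9635, -1.9814, -1.9933, -1.9993].
λ_max=2, λ_min=-2*cos(pi/115); ϑ = −115·λ_min/(λ_max−λ_min) = 115*cos(pi/115)/(cos(pi/115) + 1).
ϑ(G) ≈ 57.489271.
Check 57 ≤ 115*cos(pi/115)/(cos(pi/115) + 1) ≤ 58: both strict.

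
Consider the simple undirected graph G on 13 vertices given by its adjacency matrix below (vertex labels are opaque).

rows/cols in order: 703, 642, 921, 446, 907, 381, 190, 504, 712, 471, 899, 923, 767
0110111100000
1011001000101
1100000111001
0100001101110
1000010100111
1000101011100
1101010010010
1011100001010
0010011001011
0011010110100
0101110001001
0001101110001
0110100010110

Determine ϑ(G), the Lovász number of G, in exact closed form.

Vertex 190 has 6 neighbors: 703, 642, 446, 381, 712, 923.
Vertex 703 has 6 neighbors: 642, 921, 907, 381, 190, 504.
N(712) = {921, 381, 190, 471, 923, 767}, |N(712)| = 6.
deg(767) = 6; N(767) = {642, 921, 907, 712, 899, 923}.
G on 13 vertices is 6-regular; strongly regular (13,6,2,3).
spec(A) ≈ [6.0, 1.302776, -2.302776] (distinct, 6 d.p.).
Lovász: ϑ = −13(-sqrt(13)/2 - 1/2)/(6+-(-sqrt(13)/2 - 1/2)) = sqrt(13).
ϑ(G) ≈ 3.605551275.

sqrt(13)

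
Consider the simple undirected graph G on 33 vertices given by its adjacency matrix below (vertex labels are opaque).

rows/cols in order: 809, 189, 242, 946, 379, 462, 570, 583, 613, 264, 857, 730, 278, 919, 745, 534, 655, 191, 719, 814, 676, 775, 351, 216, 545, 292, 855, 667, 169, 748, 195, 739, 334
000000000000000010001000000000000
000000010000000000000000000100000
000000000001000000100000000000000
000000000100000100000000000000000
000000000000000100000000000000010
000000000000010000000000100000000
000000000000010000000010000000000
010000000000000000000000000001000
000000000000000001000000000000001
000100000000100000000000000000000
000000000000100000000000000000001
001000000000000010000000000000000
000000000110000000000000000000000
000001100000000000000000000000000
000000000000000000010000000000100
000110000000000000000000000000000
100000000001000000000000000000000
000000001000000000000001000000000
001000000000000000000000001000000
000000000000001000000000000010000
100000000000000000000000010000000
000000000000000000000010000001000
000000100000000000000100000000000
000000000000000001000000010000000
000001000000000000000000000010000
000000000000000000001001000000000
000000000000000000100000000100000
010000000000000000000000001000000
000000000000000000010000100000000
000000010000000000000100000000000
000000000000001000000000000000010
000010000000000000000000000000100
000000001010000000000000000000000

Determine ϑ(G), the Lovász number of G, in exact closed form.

33*cos(pi/33)/(cos(pi/33) + 1)

deg(462) = 2; N(462) = {919, 545}.
deg(242) = 2; N(242) = {730, 719}.
Vertex 809 has 2 neighbors: 655, 676.
deg(814) = 2; N(814) = {745, 169}.
Regular of degree 2 on 33 vertices: this is C_{33}, the 33-cycle.
The 17 distinct eigenvalues: [2.0, 1.96386, 1.85674, 1.68251, 1.44747, 1.16011, 0.83083, 0.47152, 0.09516, -0.28463, -0.65414, -1.0, -1.30972, -1.57211, -1.77767, -1.91899, -1.99094].
Lovász (edge-transitive): ϑ = −33·(-2*cos(pi/33))/((2)−(-2*cos(pi/33))) = 33*cos(pi/33)/(cos(pi/33) + 1).
= 16.462558592… (decimal).
16 ≤ 33*cos(pi/33)/(cos(pi/33) + 1) ≤ 17: both strict.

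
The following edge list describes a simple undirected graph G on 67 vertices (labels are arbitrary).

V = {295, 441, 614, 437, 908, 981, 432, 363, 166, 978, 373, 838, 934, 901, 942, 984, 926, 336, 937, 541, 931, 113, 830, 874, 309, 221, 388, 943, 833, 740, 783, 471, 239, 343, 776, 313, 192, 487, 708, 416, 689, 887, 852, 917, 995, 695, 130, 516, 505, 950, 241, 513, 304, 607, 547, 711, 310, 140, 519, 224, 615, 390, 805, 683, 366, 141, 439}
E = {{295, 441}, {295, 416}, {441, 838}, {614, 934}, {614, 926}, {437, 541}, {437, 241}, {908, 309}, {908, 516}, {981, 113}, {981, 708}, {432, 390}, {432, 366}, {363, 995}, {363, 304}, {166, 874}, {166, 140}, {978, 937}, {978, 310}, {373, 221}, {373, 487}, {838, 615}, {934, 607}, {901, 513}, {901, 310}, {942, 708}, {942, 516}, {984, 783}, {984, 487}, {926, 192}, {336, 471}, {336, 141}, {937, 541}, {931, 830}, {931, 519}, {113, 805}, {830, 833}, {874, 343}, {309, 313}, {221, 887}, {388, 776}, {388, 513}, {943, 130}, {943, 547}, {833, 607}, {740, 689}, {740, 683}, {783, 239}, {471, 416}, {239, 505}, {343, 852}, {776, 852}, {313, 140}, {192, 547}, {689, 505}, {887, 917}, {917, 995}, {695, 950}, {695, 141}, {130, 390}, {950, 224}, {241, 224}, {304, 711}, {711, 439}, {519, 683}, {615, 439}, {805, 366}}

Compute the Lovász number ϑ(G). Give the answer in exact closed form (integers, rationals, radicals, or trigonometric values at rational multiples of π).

67*cos(pi/67)/(cos(pi/67) + 1)

deg(310) = 2; N(310) = {978, 901}.
Vertex 937 has 2 neighbors: 978, 541.
deg(513) = 2; N(513) = {901, 388}.
deg(931) = 2; N(931) = {830, 519}.
Every vertex has degree 2 (N=67); this is C_{67}, the 67-cycle.
Distinct eigenvalues (to 5 d.p.): [2.0, 1.99121, 1.96493, 1.92137, 1.86093, 1.78414, 1.69166, 1.58432, 1.46306, 1.32894, 1.18314, 1.02695, 0.86173, 0.68893, 0.51009, 0.32675, 0.14055, -0.04689, -0.23391, -0.41888, -0.60017, -0.77618, -0.94538, -1.10626, -1.25743, -1.39754, -1.52537, -1.6398, -1.73981, -1.82454, -1.89323, -1.94529, -1.98025, -1.9978].
Lovász (edge-transitive): ϑ = −67·(-2*cos(pi/67))/((2)−(-2*cos(pi/67))) = 67*cos(pi/67)/(cos(pi/67) + 1).
= 33.48158… (decimal).
α=33, χ(Ḡ)=34; ϑ=67*cos(pi/67)/(cos(pi/67) + 1) lies between (both strict).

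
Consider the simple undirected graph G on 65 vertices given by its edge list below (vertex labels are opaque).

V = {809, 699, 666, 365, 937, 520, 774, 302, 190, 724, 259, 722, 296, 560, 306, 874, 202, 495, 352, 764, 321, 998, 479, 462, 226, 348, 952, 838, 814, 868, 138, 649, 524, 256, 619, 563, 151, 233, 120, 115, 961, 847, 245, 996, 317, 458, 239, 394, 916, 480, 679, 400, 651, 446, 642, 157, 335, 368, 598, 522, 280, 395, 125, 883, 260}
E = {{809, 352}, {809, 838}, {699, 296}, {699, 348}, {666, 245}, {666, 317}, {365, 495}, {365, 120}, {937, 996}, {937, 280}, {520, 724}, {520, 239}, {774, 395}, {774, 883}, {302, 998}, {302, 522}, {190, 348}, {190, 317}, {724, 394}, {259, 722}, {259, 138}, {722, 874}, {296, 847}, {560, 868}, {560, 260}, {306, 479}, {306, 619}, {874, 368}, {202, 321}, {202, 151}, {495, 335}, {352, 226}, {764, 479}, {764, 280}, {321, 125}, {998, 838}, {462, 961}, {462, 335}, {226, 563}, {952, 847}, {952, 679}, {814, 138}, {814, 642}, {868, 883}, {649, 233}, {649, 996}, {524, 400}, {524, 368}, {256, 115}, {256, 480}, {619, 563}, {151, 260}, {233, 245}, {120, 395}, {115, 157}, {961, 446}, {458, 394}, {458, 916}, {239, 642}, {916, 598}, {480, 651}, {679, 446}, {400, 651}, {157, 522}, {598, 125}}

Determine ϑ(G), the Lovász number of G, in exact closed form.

65*cos(pi/65)/(cos(pi/65) + 1)

N(239) = {520, 642}, |N(239)| = 2.
deg(335) = 2; N(335) = {495, 462}.
N(868) = {560, 883}, |N(868)| = 2.
N(642) = {814, 239}, |N(642)| = 2.
2-regular, N=65; connected 2-regular on 65 ⇒ C_{65}.
The 33 distinct eigenvalues: [2.0, 1.9907, 1.9627, 1.9165, 1.8523, 1.7709, 1.6729, 1.5593, 1.4312, 1.2897, 1.1361, 0.972, 0.7987, 0.618, 0.4316, 0.2411, 0.0483, -0.1449, -0.3367, -0.5254, -0.7092, -0.8864, -1.0553, -1.2143, -1.362, -1.497, -1.618, -1.7239, -1.8137, -1.8866, -1.9419, -1.979, -1.9977].
Lovász (edge-transitive): ϑ = −65·(-2*cos(pi/65))/((2)−(-2*cos(pi/65))) = 65*cos(pi/65)/(cos(pi/65) + 1).
= 32.481012600… (decimal).
α=32, χ(Ḡ)=33; ϑ=65*cos(pi/65)/(cos(pi/65) + 1) lies between (both strict).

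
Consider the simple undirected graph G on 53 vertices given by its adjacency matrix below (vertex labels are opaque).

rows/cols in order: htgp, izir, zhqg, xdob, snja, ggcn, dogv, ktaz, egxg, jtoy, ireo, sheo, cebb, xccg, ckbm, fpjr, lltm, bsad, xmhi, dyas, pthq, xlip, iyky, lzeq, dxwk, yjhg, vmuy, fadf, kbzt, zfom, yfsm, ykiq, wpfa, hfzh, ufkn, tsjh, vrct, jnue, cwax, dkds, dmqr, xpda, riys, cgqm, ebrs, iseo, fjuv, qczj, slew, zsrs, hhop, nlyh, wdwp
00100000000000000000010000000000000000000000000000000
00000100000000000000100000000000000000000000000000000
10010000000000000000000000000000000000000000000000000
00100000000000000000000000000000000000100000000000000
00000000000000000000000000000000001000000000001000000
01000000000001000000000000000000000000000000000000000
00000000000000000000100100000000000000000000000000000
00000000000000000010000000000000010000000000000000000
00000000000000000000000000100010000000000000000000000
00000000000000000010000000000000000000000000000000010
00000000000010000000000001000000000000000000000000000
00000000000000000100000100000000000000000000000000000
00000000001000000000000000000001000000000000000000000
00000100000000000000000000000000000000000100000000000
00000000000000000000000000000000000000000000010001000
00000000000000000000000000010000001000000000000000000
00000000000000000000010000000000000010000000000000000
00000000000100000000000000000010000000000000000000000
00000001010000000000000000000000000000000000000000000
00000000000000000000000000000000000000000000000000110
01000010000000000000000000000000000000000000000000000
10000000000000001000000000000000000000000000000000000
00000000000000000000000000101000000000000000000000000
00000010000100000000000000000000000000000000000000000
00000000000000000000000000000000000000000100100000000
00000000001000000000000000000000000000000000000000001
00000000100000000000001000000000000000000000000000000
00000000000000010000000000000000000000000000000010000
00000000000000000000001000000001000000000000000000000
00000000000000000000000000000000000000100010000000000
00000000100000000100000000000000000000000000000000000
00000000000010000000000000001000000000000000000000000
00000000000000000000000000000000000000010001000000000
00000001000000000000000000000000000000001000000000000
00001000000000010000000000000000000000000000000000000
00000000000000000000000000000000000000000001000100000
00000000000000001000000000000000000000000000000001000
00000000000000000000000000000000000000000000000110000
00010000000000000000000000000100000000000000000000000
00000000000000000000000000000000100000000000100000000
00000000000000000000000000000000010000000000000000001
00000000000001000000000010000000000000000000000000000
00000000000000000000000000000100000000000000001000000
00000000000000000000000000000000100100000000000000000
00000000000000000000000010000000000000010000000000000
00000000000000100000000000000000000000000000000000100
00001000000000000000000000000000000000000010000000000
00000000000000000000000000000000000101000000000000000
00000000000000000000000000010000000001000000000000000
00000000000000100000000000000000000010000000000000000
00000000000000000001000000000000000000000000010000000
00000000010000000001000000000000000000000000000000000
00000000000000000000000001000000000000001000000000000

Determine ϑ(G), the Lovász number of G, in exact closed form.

deg(zfom) = 2; N(zfom) = {cwax, riys}.
deg(egxg) = 2; N(egxg) = {vmuy, yfsm}.
Vertex dkds has 2 neighbors: wpfa, ebrs.
deg(ykiq) = 2; N(ykiq) = {cebb, kbzt}.
2-regular, N=53; connected 2-regular on 53 ⇒ C_{53}.
Distinct eigenvalues (to 4 d.p.): [2.0, 1.986, 1.944, 1.8748, 1.7793, 1.6588, 1.515, 1.35, 1.166, 0.9656, 0.7517, 0.5272, 0.2953, 0.0593, -0.1776, -0.412, -0.6405, -0.8601, -1.0676, -1.2602, -1.435, -1.5897, -1.7221, -1.8303, -1.9128, -1.9685, -1.9965].
With N=53: ϑ(G) = 53·(-(-1)*2*cos(pi/53))/(2−(-2*cos(pi/53))) = 53*cos(pi/53)/(cos(pi/53) + 1).
= 26.47670899… (decimal).
26 ≤ 53*cos(pi/53)/(cos(pi/53) + 1) ≤ 27: both strict.

53*cos(pi/53)/(cos(pi/53) + 1)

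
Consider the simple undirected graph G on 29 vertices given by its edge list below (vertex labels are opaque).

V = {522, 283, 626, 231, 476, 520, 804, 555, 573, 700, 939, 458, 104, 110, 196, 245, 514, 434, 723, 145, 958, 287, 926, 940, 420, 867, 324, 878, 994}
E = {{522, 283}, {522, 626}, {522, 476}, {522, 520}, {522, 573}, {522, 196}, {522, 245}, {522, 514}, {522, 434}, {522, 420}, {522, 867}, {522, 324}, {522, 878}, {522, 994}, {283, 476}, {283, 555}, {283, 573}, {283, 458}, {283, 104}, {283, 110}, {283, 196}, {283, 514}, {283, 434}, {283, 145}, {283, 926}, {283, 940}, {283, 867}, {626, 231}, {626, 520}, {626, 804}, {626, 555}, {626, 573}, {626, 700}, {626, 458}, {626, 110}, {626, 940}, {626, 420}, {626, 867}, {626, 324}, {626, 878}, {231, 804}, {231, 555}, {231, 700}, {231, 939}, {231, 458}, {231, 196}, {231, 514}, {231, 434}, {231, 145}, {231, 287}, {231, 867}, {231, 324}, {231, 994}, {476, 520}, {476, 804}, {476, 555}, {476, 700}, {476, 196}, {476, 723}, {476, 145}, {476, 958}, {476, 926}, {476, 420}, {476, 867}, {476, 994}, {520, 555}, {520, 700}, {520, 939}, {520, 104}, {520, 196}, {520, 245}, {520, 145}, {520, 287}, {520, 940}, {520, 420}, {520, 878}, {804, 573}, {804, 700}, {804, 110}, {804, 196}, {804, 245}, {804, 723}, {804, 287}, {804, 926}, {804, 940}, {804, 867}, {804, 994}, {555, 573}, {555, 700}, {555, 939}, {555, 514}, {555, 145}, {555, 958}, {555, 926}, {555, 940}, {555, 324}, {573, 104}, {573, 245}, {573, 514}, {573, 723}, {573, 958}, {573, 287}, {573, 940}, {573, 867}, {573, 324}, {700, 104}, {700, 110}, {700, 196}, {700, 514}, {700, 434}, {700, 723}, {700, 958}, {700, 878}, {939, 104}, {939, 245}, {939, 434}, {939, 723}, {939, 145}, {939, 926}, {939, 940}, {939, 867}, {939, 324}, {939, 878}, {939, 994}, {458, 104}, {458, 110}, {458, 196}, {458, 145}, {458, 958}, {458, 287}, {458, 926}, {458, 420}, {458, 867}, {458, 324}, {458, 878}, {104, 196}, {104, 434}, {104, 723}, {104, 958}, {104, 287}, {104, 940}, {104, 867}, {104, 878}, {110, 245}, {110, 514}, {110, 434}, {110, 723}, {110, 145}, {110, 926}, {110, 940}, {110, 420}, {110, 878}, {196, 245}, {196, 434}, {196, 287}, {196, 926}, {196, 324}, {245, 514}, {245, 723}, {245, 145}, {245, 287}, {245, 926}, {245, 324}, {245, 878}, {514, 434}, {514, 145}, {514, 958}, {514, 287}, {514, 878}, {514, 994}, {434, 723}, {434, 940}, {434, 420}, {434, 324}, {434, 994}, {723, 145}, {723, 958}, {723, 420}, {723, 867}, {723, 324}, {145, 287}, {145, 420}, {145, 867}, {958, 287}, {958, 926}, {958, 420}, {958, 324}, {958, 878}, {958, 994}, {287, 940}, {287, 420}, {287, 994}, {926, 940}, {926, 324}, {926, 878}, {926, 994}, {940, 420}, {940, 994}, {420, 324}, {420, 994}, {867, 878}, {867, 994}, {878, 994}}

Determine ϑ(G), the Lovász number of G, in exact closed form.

deg(420) = 14; N(420) = {522, 626, 476, 520, 458, 110, 434, 723, 145, 958, 287, 940, 324, 994}.
N(434) = {522, 283, 231, 700, 939, 104, 110, 196, 514, 723, 940, 420, 324, 994}, |N(434)| = 14.
deg(283) = 14; N(283) = {522, 476, 555, 573, 458, 104, 110, 196, 514, 434, 145, 926, 940, 867}.
N(458) = {283, 626, 231, 104, 110, 196, 145, 958, 287, 926, 420, 867, 324, 878}, |N(458)| = 14.
Every vertex has degree 14 (N=29); strongly regular (29,14,6,7).
spec(A) ≈ [14.0, 2.19258, -3.19258] (distinct, 5 d.p.).
With N=29: ϑ(G) = 29·(-(-sqrt(29)/2 - 1/2))/(14−(-sqrt(29)/2 - 1/2)) = sqrt(29).
≈ 5.3852 (to 4 d.p.).

sqrt(29)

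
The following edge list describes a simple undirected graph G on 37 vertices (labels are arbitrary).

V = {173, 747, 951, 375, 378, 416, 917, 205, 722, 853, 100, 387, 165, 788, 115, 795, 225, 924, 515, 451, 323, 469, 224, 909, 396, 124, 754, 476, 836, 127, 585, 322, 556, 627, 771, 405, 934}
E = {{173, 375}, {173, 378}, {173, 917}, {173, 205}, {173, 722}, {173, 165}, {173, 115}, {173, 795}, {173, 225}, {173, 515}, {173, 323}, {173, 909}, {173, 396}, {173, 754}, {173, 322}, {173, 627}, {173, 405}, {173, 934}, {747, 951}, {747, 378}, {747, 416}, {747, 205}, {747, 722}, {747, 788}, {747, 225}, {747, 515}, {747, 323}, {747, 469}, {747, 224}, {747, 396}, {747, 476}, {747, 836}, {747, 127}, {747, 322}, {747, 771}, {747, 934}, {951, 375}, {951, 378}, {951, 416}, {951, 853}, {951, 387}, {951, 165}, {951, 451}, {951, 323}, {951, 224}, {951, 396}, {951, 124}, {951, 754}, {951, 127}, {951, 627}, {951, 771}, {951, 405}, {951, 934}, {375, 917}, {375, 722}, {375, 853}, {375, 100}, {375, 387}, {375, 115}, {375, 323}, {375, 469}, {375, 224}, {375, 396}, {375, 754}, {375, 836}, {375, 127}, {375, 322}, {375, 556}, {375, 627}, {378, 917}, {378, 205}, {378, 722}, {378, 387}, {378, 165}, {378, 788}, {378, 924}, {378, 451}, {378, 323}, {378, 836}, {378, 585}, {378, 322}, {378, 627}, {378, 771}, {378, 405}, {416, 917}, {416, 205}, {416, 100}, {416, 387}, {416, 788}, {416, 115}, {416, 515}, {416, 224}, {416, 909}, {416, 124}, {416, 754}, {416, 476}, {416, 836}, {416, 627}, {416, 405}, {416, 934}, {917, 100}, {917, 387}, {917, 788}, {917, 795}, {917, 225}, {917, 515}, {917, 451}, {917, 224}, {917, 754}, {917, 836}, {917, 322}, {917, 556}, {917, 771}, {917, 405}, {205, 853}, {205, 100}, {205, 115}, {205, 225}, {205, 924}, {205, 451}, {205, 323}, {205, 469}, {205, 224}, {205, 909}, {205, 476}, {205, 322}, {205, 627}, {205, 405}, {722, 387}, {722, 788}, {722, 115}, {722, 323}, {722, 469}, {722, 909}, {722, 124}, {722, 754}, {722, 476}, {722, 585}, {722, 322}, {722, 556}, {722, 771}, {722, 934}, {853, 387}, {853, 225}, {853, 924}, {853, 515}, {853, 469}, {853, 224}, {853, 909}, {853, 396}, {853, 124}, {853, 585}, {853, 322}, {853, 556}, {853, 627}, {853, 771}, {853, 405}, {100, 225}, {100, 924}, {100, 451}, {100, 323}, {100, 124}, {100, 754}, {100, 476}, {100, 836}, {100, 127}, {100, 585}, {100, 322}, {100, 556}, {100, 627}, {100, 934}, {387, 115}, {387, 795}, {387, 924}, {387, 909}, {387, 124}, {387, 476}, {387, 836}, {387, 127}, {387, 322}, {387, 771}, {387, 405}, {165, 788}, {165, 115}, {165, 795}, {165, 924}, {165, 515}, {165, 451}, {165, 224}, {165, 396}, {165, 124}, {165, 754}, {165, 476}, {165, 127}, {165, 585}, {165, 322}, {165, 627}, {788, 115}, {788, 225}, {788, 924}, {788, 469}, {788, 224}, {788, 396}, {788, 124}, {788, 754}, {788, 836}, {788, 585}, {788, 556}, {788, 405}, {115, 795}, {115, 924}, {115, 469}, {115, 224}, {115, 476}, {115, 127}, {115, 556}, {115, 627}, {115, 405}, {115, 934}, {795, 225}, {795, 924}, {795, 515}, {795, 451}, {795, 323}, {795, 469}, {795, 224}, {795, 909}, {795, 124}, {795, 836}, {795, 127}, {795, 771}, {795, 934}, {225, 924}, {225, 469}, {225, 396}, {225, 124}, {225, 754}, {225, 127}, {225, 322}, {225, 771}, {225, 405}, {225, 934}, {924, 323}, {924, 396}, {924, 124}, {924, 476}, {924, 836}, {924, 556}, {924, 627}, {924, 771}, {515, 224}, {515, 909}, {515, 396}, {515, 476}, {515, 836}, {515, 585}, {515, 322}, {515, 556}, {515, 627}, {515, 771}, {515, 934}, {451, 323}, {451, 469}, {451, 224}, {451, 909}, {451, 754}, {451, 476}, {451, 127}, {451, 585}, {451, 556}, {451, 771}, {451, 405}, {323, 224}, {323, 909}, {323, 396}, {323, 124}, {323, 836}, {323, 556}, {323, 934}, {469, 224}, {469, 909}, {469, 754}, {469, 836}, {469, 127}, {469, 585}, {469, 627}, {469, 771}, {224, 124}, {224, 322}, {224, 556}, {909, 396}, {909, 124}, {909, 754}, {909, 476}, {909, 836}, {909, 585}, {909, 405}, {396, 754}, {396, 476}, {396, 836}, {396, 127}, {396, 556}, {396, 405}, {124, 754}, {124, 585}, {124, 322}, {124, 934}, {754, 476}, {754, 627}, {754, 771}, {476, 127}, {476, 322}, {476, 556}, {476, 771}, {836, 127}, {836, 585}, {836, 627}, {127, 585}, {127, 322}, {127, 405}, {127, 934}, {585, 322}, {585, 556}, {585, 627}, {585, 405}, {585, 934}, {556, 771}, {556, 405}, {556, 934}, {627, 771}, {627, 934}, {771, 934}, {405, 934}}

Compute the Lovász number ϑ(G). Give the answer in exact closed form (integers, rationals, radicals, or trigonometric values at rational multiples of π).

sqrt(37)

N(224) = {747, 951, 375, 416, 917, 205, 853, 165, 788, 115, 795, 515, 451, 323, 469, 124, 322, 556}, |N(224)| = 18.
N(387) = {951, 375, 378, 416, 917, 722, 853, 115, 795, 924, 909, 124, 476, 836, 127, 322, 771, 405}, |N(387)| = 18.
N(375) = {173, 951, 917, 722, 853, 100, 387, 115, 323, 469, 224, 396, 754, 836, 127, 322, 556, 627}, |N(375)| = 18.
N(405) = {173, 951, 378, 416, 917, 205, 853, 387, 788, 115, 225, 451, 909, 396, 127, 585, 556, 934}, |N(405)| = 18.
37-vertex 18-regular graph: strongly regular (37,18,8,9).
The 3 distinct eigenvalues: [18.0, 2.54138, -3.54138].
λ_max=18, λ_min=-sqrt(37)/2 - 1/2; ϑ = −37·λ_min/(λ_max−λ_min) = sqrt(37).
ϑ(G) ≈ 6.08276253.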